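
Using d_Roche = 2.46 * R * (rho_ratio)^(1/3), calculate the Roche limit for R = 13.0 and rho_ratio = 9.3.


d_Roche = 2.46 * 13.0 * 9.3^(1/3) = 67.2521

67.2521


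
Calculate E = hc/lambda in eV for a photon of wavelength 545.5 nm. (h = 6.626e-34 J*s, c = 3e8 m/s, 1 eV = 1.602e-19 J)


E = hc/lambda = 6.626e-34 * 3e8 / 5.455e-07 = 3.644e-19 J = 2.2747 eV

2.2747 eV


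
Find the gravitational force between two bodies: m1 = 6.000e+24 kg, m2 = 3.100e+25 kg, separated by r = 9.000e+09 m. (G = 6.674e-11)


F = G*m1*m2/r^2 = 6.674e-11 * 6.000e+24 * 3.100e+25 / (9.000e+09)^2 = 6.674e-11 * 1.860e+50 / 8.100e+19 = 1.533e+20

1.533e+20 N


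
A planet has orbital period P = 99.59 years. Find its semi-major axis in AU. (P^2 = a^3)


a = P^(2/3) = 99.59^(2/3) = 21.4854

21.4854 AU


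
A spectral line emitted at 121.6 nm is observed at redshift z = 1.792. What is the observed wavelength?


lam_obs = lam_emit * (1 + z) = 121.6 * (1 + 1.792) = 339.5072

339.5072 nm


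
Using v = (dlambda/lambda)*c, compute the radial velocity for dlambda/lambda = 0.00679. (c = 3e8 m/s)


v = (dlambda/lambda) * c = 0.00679 * 3e8 = 2.037e+06

2.037e+06 m/s


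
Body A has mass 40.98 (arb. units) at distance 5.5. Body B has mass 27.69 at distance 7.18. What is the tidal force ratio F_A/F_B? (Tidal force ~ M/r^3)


Ratio = (M1/r1^3) / (M2/r2^3) = (40.98/5.5^3) / (27.69/7.18^3) = 3.2926

3.2926


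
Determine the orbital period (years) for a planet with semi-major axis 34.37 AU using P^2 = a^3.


P = a^(3/2) = 34.37^1.5 = 201.4973

201.4973 years


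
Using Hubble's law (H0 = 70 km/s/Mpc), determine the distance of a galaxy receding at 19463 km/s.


d = v / H0 = 19463 / 70 = 278.0429

278.0429 Mpc


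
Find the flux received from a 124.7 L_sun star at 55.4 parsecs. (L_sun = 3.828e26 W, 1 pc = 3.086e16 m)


F = L / (4*pi*d^2) = 4.774e+28 / (4*pi*(1.710e+18)^2) = 1.300e-09

1.300e-09 W/m^2


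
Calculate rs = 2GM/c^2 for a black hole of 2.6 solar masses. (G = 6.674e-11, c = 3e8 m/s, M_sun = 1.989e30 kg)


M = 2.6 * 1.989e30 kg = 5.1714e+30 kg. rs = 2GM/c^2 = 2 * 6.674e-11 * 5.1714e+30 / (3e8)^2 = 7669.7608

7669.7608 m


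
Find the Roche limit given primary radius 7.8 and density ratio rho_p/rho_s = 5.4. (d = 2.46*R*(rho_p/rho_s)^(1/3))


d_Roche = 2.46 * 7.8 * 5.4^(1/3) = 33.6636

33.6636


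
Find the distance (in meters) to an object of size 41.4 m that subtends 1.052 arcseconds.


D = size / theta_rad, theta_rad = 1.052 * pi/(180*3600) = 5.100e-06, D = 8.117e+06

8.117e+06 m


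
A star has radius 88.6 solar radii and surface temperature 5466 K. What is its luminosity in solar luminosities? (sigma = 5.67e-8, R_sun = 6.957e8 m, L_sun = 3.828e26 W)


R = 88.6 * 6.957e8 m = 6.163902e+10 m. L = 4*pi*R^2*sigma*T^4 = 4*pi*(6.163902e+10)^2 * 5.67e-8 * 5466^4 = 2.416478207e+30 W. L/L_sun = 2.416478207e+30 / 3.828e26 = 6312.639

6312.639 L_sun


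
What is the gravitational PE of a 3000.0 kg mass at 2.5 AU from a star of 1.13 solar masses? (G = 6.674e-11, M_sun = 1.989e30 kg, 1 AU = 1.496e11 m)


M = 1.13 * 1.989e30 kg = 2.24757e+30 kg; r = 2.5 AU * 1.496e11 m/AU = 3.74e+11 m. U = -GM*m/r = -(6.674e-11 * 2.24757e+30 * 3000.0) / 3.74e+11 = -1.203e+12

-1.203e+12 J


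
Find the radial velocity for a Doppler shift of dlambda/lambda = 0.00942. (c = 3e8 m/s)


v = (dlambda/lambda) * c = 0.00942 * 3e8 = 2.826e+06

2.826e+06 m/s


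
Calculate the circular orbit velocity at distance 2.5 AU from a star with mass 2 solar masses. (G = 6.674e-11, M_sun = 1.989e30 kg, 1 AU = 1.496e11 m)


v = sqrt(GM/r) = sqrt(6.674e-11 * 3.978e+30 / 3.740e+11) = 26643.4027

26643.4027 m/s


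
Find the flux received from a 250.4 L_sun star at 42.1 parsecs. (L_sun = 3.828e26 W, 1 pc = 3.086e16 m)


F = L / (4*pi*d^2) = 9.585e+28 / (4*pi*(1.299e+18)^2) = 4.519e-09

4.519e-09 W/m^2


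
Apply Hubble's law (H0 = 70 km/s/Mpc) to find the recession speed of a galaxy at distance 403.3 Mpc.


v = H0 * d = 70 * 403.3 = 28231.0

28231.0 km/s


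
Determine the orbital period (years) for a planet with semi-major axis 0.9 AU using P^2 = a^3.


P = a^(3/2) = 0.9^1.5 = 0.8538

0.8538 years


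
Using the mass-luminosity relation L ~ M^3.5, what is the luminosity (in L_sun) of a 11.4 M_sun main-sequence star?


L/L_sun = (M/M_sun)^3.5 = 11.4^3.5 = 5002.2683

5002.2683 L_sun


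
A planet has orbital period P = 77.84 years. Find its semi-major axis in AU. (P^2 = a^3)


a = P^(2/3) = 77.84^(2/3) = 18.2306

18.2306 AU


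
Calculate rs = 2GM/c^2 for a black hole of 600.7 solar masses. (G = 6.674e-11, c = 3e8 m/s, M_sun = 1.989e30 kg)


M = 600.7 * 1.989e30 kg = 1.1947923e+33 kg. rs = 2GM/c^2 = 2 * 6.674e-11 * 1.1947923e+33 / (3e8)^2 = 1.772e+06

1.772e+06 m


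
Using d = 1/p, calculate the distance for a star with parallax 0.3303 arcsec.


d = 1/p = 1/0.3303 = 3.0276

3.0276 pc


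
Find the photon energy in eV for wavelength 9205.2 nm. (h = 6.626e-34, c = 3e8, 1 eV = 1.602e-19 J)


E = hc/lambda = 6.626e-34 * 3e8 / 9.205e-06 = 2.159e-20 J = 0.1348 eV

0.1348 eV


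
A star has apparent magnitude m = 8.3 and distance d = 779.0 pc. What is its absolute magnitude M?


M = m - 5*log10(d) + 5 = 8.3 - 5*log10(779.0) + 5 = -1.1577

-1.1577


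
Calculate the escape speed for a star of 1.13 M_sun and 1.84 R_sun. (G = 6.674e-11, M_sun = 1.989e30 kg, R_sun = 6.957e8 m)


M = 1.13 * 1.989e30 kg = 2.24757e+30 kg; R = 1.84 * 6.957e8 m = 1.280088e+09 m. v_esc = sqrt(2GM/R) = sqrt(2 * 6.674e-11 * 2.24757e+30 / 1.280088e+09) = 484110.8309

484110.8309 m/s


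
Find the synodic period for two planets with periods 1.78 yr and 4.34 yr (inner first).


1/P_syn = |1/P1 - 1/P2| = |1/1.78 - 1/4.34| => P_syn = 3.0177

3.0177 years


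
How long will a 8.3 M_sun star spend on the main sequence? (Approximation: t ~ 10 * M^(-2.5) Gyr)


t = 10 * M^(-2.5) = 10 * 8.3^(-2.5) = 0.0504

0.0504 Gyr


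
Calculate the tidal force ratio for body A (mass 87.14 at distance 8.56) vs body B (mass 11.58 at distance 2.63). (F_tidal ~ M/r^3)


Ratio = (M1/r1^3) / (M2/r2^3) = (87.14/8.56^3) / (11.58/2.63^3) = 0.2183

0.2183


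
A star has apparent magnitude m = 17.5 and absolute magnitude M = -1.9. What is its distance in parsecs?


d = 10^((m - M + 5)/5) = 10^((17.5 - -1.9 + 5)/5) = 75857.7575

75857.7575 pc


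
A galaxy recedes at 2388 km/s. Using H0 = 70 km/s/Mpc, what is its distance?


d = v / H0 = 2388 / 70 = 34.1143

34.1143 Mpc


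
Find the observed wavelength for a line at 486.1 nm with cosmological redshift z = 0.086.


lam_obs = lam_emit * (1 + z) = 486.1 * (1 + 0.086) = 527.9046

527.9046 nm


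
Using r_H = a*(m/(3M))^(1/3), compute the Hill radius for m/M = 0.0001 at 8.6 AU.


r_H = a * (m/3M)^(1/3) = 8.6 * (0.0001/3)^(1/3) = 0.2768

0.2768 AU


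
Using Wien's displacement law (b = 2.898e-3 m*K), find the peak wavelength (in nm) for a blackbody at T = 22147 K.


lam_max = b / T = 2.898e-3 / 22147 = 1.309e-07 m = 130.8529 nm

130.8529 nm


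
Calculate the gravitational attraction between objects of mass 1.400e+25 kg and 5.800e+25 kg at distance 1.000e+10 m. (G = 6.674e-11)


F = G*m1*m2/r^2 = 6.674e-11 * 1.400e+25 * 5.800e+25 / (1.000e+10)^2 = 6.674e-11 * 8.120e+50 / 1.000e+20 = 5.419e+20

5.419e+20 N


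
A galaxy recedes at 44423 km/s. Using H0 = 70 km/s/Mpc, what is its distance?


d = v / H0 = 44423 / 70 = 634.6143

634.6143 Mpc


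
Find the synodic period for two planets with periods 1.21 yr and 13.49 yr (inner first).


1/P_syn = |1/P1 - 1/P2| = |1/1.21 - 1/13.49| => P_syn = 1.3292

1.3292 years


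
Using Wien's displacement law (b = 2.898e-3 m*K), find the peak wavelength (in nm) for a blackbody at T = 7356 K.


lam_max = b / T = 2.898e-3 / 7356 = 3.940e-07 m = 393.9641 nm

393.9641 nm


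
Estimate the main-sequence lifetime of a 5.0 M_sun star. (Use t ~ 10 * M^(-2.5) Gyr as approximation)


t = 10 * M^(-2.5) = 10 * 5.0^(-2.5) = 0.1789

0.1789 Gyr


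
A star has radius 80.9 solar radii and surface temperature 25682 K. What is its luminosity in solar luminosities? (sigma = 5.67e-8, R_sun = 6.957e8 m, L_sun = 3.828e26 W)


R = 80.9 * 6.957e8 m = 5.628213e+10 m. L = 4*pi*R^2*sigma*T^4 = 4*pi*(5.628213e+10)^2 * 5.67e-8 * 25682^4 = 9.81859484e+32 W. L/L_sun = 9.81859484e+32 / 3.828e26 = 2.565e+06

2.565e+06 L_sun


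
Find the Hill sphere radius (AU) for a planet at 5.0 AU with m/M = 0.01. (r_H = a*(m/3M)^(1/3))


r_H = a * (m/3M)^(1/3) = 5.0 * (0.01/3)^(1/3) = 0.7469

0.7469 AU


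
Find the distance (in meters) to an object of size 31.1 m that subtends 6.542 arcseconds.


D = size / theta_rad, theta_rad = 6.542 * pi/(180*3600) = 3.172e-05, D = 980561.8273

980561.8273 m


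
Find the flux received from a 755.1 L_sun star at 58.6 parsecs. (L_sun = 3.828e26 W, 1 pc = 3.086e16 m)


F = L / (4*pi*d^2) = 2.891e+29 / (4*pi*(1.808e+18)^2) = 7.034e-09

7.034e-09 W/m^2


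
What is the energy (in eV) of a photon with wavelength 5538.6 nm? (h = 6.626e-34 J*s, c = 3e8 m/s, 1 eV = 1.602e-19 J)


E = hc/lambda = 6.626e-34 * 3e8 / 5.539e-06 = 3.589e-20 J = 0.224 eV

0.224 eV


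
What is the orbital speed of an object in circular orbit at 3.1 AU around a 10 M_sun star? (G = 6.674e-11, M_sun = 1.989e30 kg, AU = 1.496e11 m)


v = sqrt(GM/r) = sqrt(6.674e-11 * 1.989e+31 / 4.638e+11) = 53501.2402

53501.2402 m/s


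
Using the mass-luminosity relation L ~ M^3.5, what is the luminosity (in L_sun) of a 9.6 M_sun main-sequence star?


L/L_sun = (M/M_sun)^3.5 = 9.6^3.5 = 2741.2542

2741.2542 L_sun


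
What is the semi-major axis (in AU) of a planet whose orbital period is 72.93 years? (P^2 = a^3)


a = P^(2/3) = 72.93^(2/3) = 17.4557

17.4557 AU


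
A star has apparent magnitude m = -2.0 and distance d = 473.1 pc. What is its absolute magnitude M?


M = m - 5*log10(d) + 5 = -2.0 - 5*log10(473.1) + 5 = -10.3748

-10.3748


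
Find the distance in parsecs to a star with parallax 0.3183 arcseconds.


d = 1/p = 1/0.3183 = 3.1417

3.1417 pc


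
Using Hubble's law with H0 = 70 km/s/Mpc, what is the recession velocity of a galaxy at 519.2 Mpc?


v = H0 * d = 70 * 519.2 = 36344.0

36344.0 km/s


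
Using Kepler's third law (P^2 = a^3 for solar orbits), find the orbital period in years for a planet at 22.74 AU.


P = a^(3/2) = 22.74^1.5 = 108.439

108.439 years


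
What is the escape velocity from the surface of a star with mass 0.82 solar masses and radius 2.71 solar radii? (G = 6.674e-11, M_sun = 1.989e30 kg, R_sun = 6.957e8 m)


M = 0.82 * 1.989e30 kg = 1.63098e+30 kg; R = 2.71 * 6.957e8 m = 1.885347e+09 m. v_esc = sqrt(2GM/R) = sqrt(2 * 6.674e-11 * 1.63098e+30 / 1.885347e+09) = 339810.4807

339810.4807 m/s


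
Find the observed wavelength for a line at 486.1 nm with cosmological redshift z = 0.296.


lam_obs = lam_emit * (1 + z) = 486.1 * (1 + 0.296) = 629.9856

629.9856 nm


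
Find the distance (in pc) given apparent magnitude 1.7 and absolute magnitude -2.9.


d = 10^((m - M + 5)/5) = 10^((1.7 - -2.9 + 5)/5) = 83.1764

83.1764 pc


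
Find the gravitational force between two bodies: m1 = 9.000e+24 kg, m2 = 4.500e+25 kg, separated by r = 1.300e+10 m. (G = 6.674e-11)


F = G*m1*m2/r^2 = 6.674e-11 * 9.000e+24 * 4.500e+25 / (1.300e+10)^2 = 6.674e-11 * 4.050e+50 / 1.690e+20 = 1.599e+20

1.599e+20 N


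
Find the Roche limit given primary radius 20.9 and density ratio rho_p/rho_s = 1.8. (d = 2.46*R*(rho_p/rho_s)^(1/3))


d_Roche = 2.46 * 20.9 * 1.8^(1/3) = 62.5421

62.5421


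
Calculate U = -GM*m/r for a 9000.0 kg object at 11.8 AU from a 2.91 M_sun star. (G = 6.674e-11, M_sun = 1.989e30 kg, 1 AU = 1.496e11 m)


M = 2.91 * 1.989e30 kg = 5.78799e+30 kg; r = 11.8 AU * 1.496e11 m/AU = 1.76528e+12 m. U = -GM*m/r = -(6.674e-11 * 5.78799e+30 * 9000.0) / 1.76528e+12 = -1.969e+12

-1.969e+12 J


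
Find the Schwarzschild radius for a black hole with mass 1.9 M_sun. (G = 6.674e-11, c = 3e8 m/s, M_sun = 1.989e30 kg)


M = 1.9 * 1.989e30 kg = 3.7791e+30 kg. rs = 2GM/c^2 = 2 * 6.674e-11 * 3.7791e+30 / (3e8)^2 = 5604.8252

5604.8252 m


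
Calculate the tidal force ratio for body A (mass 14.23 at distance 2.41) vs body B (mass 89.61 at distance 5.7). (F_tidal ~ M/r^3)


Ratio = (M1/r1^3) / (M2/r2^3) = (14.23/2.41^3) / (89.61/5.7^3) = 2.101

2.101


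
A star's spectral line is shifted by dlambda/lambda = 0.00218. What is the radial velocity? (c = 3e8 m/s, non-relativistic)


v = (dlambda/lambda) * c = 0.00218 * 3e8 = 654000.0

654000.0 m/s


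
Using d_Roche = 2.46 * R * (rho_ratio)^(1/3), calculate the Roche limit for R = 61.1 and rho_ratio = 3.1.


d_Roche = 2.46 * 61.1 * 3.1^(1/3) = 219.1611

219.1611


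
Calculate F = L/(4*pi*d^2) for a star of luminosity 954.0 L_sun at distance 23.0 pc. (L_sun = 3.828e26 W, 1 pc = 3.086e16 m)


F = L / (4*pi*d^2) = 3.652e+29 / (4*pi*(7.098e+17)^2) = 5.769e-08

5.769e-08 W/m^2


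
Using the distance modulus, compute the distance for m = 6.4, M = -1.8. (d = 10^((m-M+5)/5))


d = 10^((m - M + 5)/5) = 10^((6.4 - -1.8 + 5)/5) = 436.5158

436.5158 pc


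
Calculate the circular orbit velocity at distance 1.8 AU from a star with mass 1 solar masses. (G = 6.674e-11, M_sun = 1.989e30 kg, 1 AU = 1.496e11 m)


v = sqrt(GM/r) = sqrt(6.674e-11 * 1.989e+30 / 2.693e+11) = 22202.8356

22202.8356 m/s


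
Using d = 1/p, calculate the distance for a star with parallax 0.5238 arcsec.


d = 1/p = 1/0.5238 = 1.9091

1.9091 pc


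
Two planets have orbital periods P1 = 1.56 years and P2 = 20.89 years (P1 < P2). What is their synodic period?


1/P_syn = |1/P1 - 1/P2| = |1/1.56 - 1/20.89| => P_syn = 1.6859

1.6859 years


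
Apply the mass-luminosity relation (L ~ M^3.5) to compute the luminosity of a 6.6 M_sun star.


L/L_sun = (M/M_sun)^3.5 = 6.6^3.5 = 738.5906

738.5906 L_sun


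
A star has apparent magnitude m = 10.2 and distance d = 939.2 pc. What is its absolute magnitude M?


M = m - 5*log10(d) + 5 = 10.2 - 5*log10(939.2) + 5 = 0.3362

0.3362


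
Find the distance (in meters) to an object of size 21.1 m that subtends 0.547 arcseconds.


D = size / theta_rad, theta_rad = 0.547 * pi/(180*3600) = 2.652e-06, D = 7.956e+06

7.956e+06 m


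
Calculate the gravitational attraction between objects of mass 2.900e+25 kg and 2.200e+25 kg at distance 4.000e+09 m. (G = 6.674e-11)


F = G*m1*m2/r^2 = 6.674e-11 * 2.900e+25 * 2.200e+25 / (4.000e+09)^2 = 6.674e-11 * 6.380e+50 / 1.600e+19 = 2.661e+21

2.661e+21 N


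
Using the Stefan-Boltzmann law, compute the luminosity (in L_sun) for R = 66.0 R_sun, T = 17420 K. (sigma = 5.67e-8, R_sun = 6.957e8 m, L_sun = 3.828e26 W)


R = 66.0 * 6.957e8 m = 4.59162e+10 m. L = 4*pi*R^2*sigma*T^4 = 4*pi*(4.59162e+10)^2 * 5.67e-8 * 17420^4 = 1.383303269e+32 W. L/L_sun = 1.383303269e+32 / 3.828e26 = 361364.4905

361364.4905 L_sun


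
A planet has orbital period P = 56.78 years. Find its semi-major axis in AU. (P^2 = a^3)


a = P^(2/3) = 56.78^(2/3) = 14.7728

14.7728 AU


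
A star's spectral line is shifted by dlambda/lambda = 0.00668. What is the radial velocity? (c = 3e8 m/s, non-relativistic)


v = (dlambda/lambda) * c = 0.00668 * 3e8 = 2.004e+06

2.004e+06 m/s


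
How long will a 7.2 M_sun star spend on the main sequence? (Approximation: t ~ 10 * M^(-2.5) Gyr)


t = 10 * M^(-2.5) = 10 * 7.2^(-2.5) = 0.0719

0.0719 Gyr


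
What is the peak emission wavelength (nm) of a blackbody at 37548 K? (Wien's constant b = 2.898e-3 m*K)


lam_max = b / T = 2.898e-3 / 37548 = 7.718e-08 m = 77.1812 nm

77.1812 nm


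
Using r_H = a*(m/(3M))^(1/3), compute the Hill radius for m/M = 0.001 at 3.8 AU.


r_H = a * (m/3M)^(1/3) = 3.8 * (0.001/3)^(1/3) = 0.2635

0.2635 AU


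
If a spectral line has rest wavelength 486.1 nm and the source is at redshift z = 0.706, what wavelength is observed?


lam_obs = lam_emit * (1 + z) = 486.1 * (1 + 0.706) = 829.2866

829.2866 nm


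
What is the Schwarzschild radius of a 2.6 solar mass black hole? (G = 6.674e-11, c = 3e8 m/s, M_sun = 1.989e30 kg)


M = 2.6 * 1.989e30 kg = 5.1714e+30 kg. rs = 2GM/c^2 = 2 * 6.674e-11 * 5.1714e+30 / (3e8)^2 = 7669.7608

7669.7608 m


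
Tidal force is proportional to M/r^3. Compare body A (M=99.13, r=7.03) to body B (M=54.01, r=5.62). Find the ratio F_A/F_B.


Ratio = (M1/r1^3) / (M2/r2^3) = (99.13/7.03^3) / (54.01/5.62^3) = 0.9377

0.9377


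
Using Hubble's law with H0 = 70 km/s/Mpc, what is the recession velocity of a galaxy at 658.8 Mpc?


v = H0 * d = 70 * 658.8 = 46116.0

46116.0 km/s


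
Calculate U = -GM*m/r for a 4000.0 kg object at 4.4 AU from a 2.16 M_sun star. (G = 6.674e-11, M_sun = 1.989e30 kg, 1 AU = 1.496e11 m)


M = 2.16 * 1.989e30 kg = 4.29624e+30 kg; r = 4.4 AU * 1.496e11 m/AU = 6.5824e+11 m. U = -GM*m/r = -(6.674e-11 * 4.29624e+30 * 4000.0) / 6.5824e+11 = -1.742e+12

-1.742e+12 J


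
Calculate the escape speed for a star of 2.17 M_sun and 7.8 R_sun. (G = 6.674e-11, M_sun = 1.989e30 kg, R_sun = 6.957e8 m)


M = 2.17 * 1.989e30 kg = 4.31613e+30 kg; R = 7.8 * 6.957e8 m = 5.42646e+09 m. v_esc = sqrt(2GM/R) = sqrt(2 * 6.674e-11 * 4.31613e+30 / 5.42646e+09) = 325834.4911

325834.4911 m/s


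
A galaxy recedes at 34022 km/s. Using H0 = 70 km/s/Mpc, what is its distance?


d = v / H0 = 34022 / 70 = 486.0286

486.0286 Mpc


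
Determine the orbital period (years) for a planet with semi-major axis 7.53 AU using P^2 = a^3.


P = a^(3/2) = 7.53^1.5 = 20.663

20.663 years


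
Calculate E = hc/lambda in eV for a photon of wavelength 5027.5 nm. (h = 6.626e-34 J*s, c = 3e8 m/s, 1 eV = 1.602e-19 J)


E = hc/lambda = 6.626e-34 * 3e8 / 5.028e-06 = 3.954e-20 J = 0.2468 eV

0.2468 eV


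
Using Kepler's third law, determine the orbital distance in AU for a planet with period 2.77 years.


a = P^(2/3) = 2.77^(2/3) = 1.9724

1.9724 AU


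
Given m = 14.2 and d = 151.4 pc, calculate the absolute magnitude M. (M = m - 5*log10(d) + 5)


M = m - 5*log10(d) + 5 = 14.2 - 5*log10(151.4) + 5 = 8.2994

8.2994


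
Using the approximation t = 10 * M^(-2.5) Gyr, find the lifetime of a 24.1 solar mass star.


t = 10 * M^(-2.5) = 10 * 24.1^(-2.5) = 0.0035

0.0035 Gyr


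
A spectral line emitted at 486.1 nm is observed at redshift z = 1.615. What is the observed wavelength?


lam_obs = lam_emit * (1 + z) = 486.1 * (1 + 1.615) = 1271.1515

1271.1515 nm


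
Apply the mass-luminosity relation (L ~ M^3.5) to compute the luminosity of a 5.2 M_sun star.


L/L_sun = (M/M_sun)^3.5 = 5.2^3.5 = 320.6356

320.6356 L_sun


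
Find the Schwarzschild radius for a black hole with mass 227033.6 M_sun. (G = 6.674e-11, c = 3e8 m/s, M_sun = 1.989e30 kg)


M = 227033.6 * 1.989e30 kg = 4.515698304e+35 kg. rs = 2GM/c^2 = 2 * 6.674e-11 * 4.515698304e+35 / (3e8)^2 = 6.697e+08

6.697e+08 m


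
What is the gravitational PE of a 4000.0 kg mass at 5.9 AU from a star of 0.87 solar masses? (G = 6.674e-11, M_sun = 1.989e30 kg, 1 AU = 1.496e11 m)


M = 0.87 * 1.989e30 kg = 1.73043e+30 kg; r = 5.9 AU * 1.496e11 m/AU = 8.8264e+11 m. U = -GM*m/r = -(6.674e-11 * 1.73043e+30 * 4000.0) / 8.8264e+11 = -5.234e+11

-5.234e+11 J


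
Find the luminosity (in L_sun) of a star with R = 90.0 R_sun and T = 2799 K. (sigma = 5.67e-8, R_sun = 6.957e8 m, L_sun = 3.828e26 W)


R = 90.0 * 6.957e8 m = 6.2613e+10 m. L = 4*pi*R^2*sigma*T^4 = 4*pi*(6.2613e+10)^2 * 5.67e-8 * 2799^4 = 1.714484418e+29 W. L/L_sun = 1.714484418e+29 / 3.828e26 = 447.8799

447.8799 L_sun


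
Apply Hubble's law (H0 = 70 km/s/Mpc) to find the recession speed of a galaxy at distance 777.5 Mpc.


v = H0 * d = 70 * 777.5 = 54425.0

54425.0 km/s


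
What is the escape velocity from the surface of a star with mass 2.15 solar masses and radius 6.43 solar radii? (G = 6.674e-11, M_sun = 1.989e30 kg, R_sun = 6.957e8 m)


M = 2.15 * 1.989e30 kg = 4.27635e+30 kg; R = 6.43 * 6.957e8 m = 4.473351e+09 m. v_esc = sqrt(2GM/R) = sqrt(2 * 6.674e-11 * 4.27635e+30 / 4.473351e+09) = 357213.8033

357213.8033 m/s


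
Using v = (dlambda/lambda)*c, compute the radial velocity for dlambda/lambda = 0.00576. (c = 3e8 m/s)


v = (dlambda/lambda) * c = 0.00576 * 3e8 = 1.728e+06

1.728e+06 m/s


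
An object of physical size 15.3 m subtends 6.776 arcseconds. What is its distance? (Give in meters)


D = size / theta_rad, theta_rad = 6.776 * pi/(180*3600) = 3.285e-05, D = 465739.6009

465739.6009 m


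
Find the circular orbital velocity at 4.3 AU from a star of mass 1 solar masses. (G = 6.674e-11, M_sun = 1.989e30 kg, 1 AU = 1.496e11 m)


v = sqrt(GM/r) = sqrt(6.674e-11 * 1.989e+30 / 6.433e+11) = 14365.16

14365.16 m/s


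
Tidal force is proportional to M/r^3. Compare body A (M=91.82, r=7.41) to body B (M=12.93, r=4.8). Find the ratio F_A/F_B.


Ratio = (M1/r1^3) / (M2/r2^3) = (91.82/7.41^3) / (12.93/4.8^3) = 1.9302

1.9302


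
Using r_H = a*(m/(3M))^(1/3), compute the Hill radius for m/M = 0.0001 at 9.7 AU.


r_H = a * (m/3M)^(1/3) = 9.7 * (0.0001/3)^(1/3) = 0.3122

0.3122 AU


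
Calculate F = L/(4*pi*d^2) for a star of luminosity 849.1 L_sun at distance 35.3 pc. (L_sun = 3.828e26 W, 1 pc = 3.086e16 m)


F = L / (4*pi*d^2) = 3.250e+29 / (4*pi*(1.089e+18)^2) = 2.180e-08

2.180e-08 W/m^2


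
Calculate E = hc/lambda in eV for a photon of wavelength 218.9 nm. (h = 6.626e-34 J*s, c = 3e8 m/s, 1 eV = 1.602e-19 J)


E = hc/lambda = 6.626e-34 * 3e8 / 2.189e-07 = 9.081e-19 J = 5.6685 eV

5.6685 eV


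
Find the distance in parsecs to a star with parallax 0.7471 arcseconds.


d = 1/p = 1/0.7471 = 1.3385

1.3385 pc


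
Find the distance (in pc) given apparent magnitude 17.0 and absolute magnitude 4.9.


d = 10^((m - M + 5)/5) = 10^((17.0 - 4.9 + 5)/5) = 2630.268

2630.268 pc


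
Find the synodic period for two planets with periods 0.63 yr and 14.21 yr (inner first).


1/P_syn = |1/P1 - 1/P2| = |1/0.63 - 1/14.21| => P_syn = 0.6592

0.6592 years


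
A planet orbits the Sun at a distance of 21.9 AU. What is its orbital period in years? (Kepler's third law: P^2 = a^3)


P = a^(3/2) = 21.9^1.5 = 102.4864

102.4864 years


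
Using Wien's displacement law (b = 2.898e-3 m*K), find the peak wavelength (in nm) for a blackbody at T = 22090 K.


lam_max = b / T = 2.898e-3 / 22090 = 1.312e-07 m = 131.1906 nm

131.1906 nm


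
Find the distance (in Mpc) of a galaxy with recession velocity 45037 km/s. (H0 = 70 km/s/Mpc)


d = v / H0 = 45037 / 70 = 643.3857

643.3857 Mpc


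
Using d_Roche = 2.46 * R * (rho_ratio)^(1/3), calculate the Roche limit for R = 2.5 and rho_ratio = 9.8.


d_Roche = 2.46 * 2.5 * 9.8^(1/3) = 13.1608

13.1608


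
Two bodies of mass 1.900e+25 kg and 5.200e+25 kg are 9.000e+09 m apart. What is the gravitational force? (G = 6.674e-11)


F = G*m1*m2/r^2 = 6.674e-11 * 1.900e+25 * 5.200e+25 / (9.000e+09)^2 = 6.674e-11 * 9.880e+50 / 8.100e+19 = 8.141e+20

8.141e+20 N


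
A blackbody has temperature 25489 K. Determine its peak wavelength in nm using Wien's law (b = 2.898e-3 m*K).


lam_max = b / T = 2.898e-3 / 25489 = 1.137e-07 m = 113.6961 nm

113.6961 nm


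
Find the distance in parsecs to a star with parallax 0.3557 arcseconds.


d = 1/p = 1/0.3557 = 2.8114

2.8114 pc


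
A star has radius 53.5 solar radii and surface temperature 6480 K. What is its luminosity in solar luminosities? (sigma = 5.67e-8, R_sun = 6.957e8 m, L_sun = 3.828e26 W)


R = 53.5 * 6.957e8 m = 3.721995e+10 m. L = 4*pi*R^2*sigma*T^4 = 4*pi*(3.721995e+10)^2 * 5.67e-8 * 6480^4 = 1.740381736e+30 W. L/L_sun = 1.740381736e+30 / 3.828e26 = 4546.4518

4546.4518 L_sun


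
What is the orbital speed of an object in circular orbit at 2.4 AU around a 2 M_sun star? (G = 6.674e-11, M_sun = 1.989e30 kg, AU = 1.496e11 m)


v = sqrt(GM/r) = sqrt(6.674e-11 * 3.978e+30 / 3.590e+11) = 27192.809

27192.809 m/s


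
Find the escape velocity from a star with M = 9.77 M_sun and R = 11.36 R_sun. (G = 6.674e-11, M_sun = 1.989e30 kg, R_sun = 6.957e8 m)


M = 9.77 * 1.989e30 kg = 1.943253e+31 kg; R = 11.36 * 6.957e8 m = 7.903152e+09 m. v_esc = sqrt(2GM/R) = sqrt(2 * 6.674e-11 * 1.943253e+31 / 7.903152e+09) = 572891.7986

572891.7986 m/s


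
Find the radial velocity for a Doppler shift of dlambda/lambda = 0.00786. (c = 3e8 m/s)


v = (dlambda/lambda) * c = 0.00786 * 3e8 = 2.358e+06

2.358e+06 m/s


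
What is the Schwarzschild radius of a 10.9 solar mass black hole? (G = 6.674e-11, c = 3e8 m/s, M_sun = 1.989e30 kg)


M = 10.9 * 1.989e30 kg = 2.16801e+31 kg. rs = 2GM/c^2 = 2 * 6.674e-11 * 2.16801e+31 / (3e8)^2 = 32153.9972

32153.9972 m


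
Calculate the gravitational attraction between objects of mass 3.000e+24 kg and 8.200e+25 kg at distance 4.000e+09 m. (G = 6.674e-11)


F = G*m1*m2/r^2 = 6.674e-11 * 3.000e+24 * 8.200e+25 / (4.000e+09)^2 = 6.674e-11 * 2.460e+50 / 1.600e+19 = 1.026e+21

1.026e+21 N


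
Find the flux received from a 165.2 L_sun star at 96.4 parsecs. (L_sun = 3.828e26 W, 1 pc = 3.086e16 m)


F = L / (4*pi*d^2) = 6.324e+28 / (4*pi*(2.975e+18)^2) = 5.686e-10

5.686e-10 W/m^2


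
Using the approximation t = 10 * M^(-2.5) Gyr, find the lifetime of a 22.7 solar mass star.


t = 10 * M^(-2.5) = 10 * 22.7^(-2.5) = 0.0041

0.0041 Gyr


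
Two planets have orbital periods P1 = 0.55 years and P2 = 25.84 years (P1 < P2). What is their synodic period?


1/P_syn = |1/P1 - 1/P2| = |1/0.55 - 1/25.84| => P_syn = 0.562

0.562 years


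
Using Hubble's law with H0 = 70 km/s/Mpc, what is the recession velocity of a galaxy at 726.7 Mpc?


v = H0 * d = 70 * 726.7 = 50869.0

50869.0 km/s


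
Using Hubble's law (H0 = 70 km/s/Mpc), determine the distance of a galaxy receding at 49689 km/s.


d = v / H0 = 49689 / 70 = 709.8429

709.8429 Mpc


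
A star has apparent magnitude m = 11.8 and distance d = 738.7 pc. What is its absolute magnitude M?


M = m - 5*log10(d) + 5 = 11.8 - 5*log10(738.7) + 5 = 2.4577

2.4577


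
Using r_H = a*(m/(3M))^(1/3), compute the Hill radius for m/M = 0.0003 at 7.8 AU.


r_H = a * (m/3M)^(1/3) = 7.8 * (0.0003/3)^(1/3) = 0.362

0.362 AU


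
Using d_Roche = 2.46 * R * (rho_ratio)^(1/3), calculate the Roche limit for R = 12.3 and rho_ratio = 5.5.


d_Roche = 2.46 * 12.3 * 5.5^(1/3) = 53.4106

53.4106


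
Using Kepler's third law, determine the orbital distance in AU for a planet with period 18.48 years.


a = P^(2/3) = 18.48^(2/3) = 6.9899

6.9899 AU


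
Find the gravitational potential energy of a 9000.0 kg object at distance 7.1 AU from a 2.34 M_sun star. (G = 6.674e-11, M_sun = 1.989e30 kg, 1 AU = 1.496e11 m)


M = 2.34 * 1.989e30 kg = 4.65426e+30 kg; r = 7.1 AU * 1.496e11 m/AU = 1.06216e+12 m. U = -GM*m/r = -(6.674e-11 * 4.65426e+30 * 9000.0) / 1.06216e+12 = -2.632e+12

-2.632e+12 J


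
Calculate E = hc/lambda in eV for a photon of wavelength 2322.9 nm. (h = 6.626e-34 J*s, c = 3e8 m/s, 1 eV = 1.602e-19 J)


E = hc/lambda = 6.626e-34 * 3e8 / 2.323e-06 = 8.557e-20 J = 0.5342 eV

0.5342 eV


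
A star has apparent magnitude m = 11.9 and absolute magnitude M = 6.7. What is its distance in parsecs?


d = 10^((m - M + 5)/5) = 10^((11.9 - 6.7 + 5)/5) = 109.6478

109.6478 pc


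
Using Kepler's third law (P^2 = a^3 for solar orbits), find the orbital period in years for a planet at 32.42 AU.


P = a^(3/2) = 32.42^1.5 = 184.5948

184.5948 years


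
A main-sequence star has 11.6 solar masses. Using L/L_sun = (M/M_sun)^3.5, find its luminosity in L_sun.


L/L_sun = (M/M_sun)^3.5 = 11.6^3.5 = 5316.2202

5316.2202 L_sun


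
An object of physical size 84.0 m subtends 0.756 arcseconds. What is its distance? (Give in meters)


D = size / theta_rad, theta_rad = 0.756 * pi/(180*3600) = 3.665e-06, D = 2.292e+07

2.292e+07 m


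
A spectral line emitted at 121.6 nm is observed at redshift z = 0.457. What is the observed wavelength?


lam_obs = lam_emit * (1 + z) = 121.6 * (1 + 0.457) = 177.1712

177.1712 nm


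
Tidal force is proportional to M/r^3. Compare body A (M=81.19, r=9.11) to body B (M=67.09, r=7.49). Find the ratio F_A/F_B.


Ratio = (M1/r1^3) / (M2/r2^3) = (81.19/9.11^3) / (67.09/7.49^3) = 0.6726

0.6726


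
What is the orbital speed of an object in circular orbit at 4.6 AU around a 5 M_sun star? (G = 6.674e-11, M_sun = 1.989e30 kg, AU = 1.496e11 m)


v = sqrt(GM/r) = sqrt(6.674e-11 * 9.945e+30 / 6.882e+11) = 31056.3764

31056.3764 m/s


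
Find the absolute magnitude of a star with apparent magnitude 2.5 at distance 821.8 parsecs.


M = m - 5*log10(d) + 5 = 2.5 - 5*log10(821.8) + 5 = -7.0738

-7.0738


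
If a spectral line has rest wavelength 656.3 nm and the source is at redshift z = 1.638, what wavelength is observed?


lam_obs = lam_emit * (1 + z) = 656.3 * (1 + 1.638) = 1731.3194

1731.3194 nm


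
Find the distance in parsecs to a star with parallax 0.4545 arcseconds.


d = 1/p = 1/0.4545 = 2.2002

2.2002 pc


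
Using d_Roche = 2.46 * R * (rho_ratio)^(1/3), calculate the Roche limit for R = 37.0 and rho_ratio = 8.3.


d_Roche = 2.46 * 37.0 * 8.3^(1/3) = 184.2876

184.2876


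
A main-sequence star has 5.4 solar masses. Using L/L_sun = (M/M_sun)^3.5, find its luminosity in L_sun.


L/L_sun = (M/M_sun)^3.5 = 5.4^3.5 = 365.9133

365.9133 L_sun


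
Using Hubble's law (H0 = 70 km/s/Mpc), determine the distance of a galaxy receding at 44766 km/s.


d = v / H0 = 44766 / 70 = 639.5143

639.5143 Mpc


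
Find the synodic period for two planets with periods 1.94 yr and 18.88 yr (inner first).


1/P_syn = |1/P1 - 1/P2| = |1/1.94 - 1/18.88| => P_syn = 2.1622

2.1622 years


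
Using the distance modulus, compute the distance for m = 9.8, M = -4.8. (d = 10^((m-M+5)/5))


d = 10^((m - M + 5)/5) = 10^((9.8 - -4.8 + 5)/5) = 8317.6377

8317.6377 pc


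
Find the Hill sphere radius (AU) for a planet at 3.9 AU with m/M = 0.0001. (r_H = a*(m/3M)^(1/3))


r_H = a * (m/3M)^(1/3) = 3.9 * (0.0001/3)^(1/3) = 0.1255

0.1255 AU


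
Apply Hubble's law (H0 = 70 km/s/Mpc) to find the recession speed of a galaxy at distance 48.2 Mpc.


v = H0 * d = 70 * 48.2 = 3374.0

3374.0 km/s


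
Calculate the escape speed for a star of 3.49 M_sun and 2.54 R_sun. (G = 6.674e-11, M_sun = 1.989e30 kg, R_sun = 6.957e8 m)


M = 3.49 * 1.989e30 kg = 6.94161e+30 kg; R = 2.54 * 6.957e8 m = 1.767078e+09 m. v_esc = sqrt(2GM/R) = sqrt(2 * 6.674e-11 * 6.94161e+30 / 1.767078e+09) = 724119.6687

724119.6687 m/s


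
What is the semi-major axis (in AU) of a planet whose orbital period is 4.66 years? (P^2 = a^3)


a = P^(2/3) = 4.66^(2/3) = 2.7899

2.7899 AU


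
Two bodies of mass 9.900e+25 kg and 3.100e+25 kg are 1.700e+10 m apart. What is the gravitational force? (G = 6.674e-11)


F = G*m1*m2/r^2 = 6.674e-11 * 9.900e+25 * 3.100e+25 / (1.700e+10)^2 = 6.674e-11 * 3.069e+51 / 2.890e+20 = 7.087e+20

7.087e+20 N


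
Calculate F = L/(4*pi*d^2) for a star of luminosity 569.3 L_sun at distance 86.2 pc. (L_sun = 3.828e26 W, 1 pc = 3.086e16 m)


F = L / (4*pi*d^2) = 2.179e+29 / (4*pi*(2.660e+18)^2) = 2.451e-09

2.451e-09 W/m^2


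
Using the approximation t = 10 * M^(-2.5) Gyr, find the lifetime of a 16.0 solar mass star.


t = 10 * M^(-2.5) = 10 * 16.0^(-2.5) = 0.0098

0.0098 Gyr


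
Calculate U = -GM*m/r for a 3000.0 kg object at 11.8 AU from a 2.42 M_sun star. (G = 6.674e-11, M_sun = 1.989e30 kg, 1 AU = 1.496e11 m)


M = 2.42 * 1.989e30 kg = 4.81338e+30 kg; r = 11.8 AU * 1.496e11 m/AU = 1.76528e+12 m. U = -GM*m/r = -(6.674e-11 * 4.81338e+30 * 3000.0) / 1.76528e+12 = -5.459e+11

-5.459e+11 J


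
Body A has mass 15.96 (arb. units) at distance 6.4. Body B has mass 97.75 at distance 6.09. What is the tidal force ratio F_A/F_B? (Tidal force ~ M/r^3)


Ratio = (M1/r1^3) / (M2/r2^3) = (15.96/6.4^3) / (97.75/6.09^3) = 0.1407

0.1407


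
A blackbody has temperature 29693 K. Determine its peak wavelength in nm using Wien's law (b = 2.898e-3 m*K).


lam_max = b / T = 2.898e-3 / 29693 = 9.760e-08 m = 97.5988 nm

97.5988 nm


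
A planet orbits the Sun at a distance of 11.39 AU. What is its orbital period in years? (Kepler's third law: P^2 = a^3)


P = a^(3/2) = 11.39^1.5 = 38.4402

38.4402 years


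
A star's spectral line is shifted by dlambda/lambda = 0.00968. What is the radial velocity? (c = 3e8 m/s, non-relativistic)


v = (dlambda/lambda) * c = 0.00968 * 3e8 = 2.904e+06

2.904e+06 m/s


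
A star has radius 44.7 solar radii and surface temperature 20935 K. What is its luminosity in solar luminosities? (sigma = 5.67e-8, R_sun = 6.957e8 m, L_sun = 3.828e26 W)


R = 44.7 * 6.957e8 m = 3.109779e+10 m. L = 4*pi*R^2*sigma*T^4 = 4*pi*(3.109779e+10)^2 * 5.67e-8 * 20935^4 = 1.323560619e+32 W. L/L_sun = 1.323560619e+32 / 3.828e26 = 345757.7375

345757.7375 L_sun


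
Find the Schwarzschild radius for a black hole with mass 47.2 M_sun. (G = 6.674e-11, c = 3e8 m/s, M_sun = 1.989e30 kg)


M = 47.2 * 1.989e30 kg = 9.38808e+31 kg. rs = 2GM/c^2 = 2 * 6.674e-11 * 9.38808e+31 / (3e8)^2 = 139235.6576

139235.6576 m


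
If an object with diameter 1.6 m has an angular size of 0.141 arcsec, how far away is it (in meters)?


D = size / theta_rad, theta_rad = 0.141 * pi/(180*3600) = 6.836e-07, D = 2.341e+06

2.341e+06 m


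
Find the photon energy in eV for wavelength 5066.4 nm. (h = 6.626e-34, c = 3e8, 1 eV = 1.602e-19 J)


E = hc/lambda = 6.626e-34 * 3e8 / 5.066e-06 = 3.923e-20 J = 0.2449 eV

0.2449 eV


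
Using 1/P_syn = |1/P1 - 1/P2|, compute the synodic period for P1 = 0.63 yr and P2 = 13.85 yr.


1/P_syn = |1/P1 - 1/P2| = |1/0.63 - 1/13.85| => P_syn = 0.66

0.66 years


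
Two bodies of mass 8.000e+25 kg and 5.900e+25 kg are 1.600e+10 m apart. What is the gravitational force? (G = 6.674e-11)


F = G*m1*m2/r^2 = 6.674e-11 * 8.000e+25 * 5.900e+25 / (1.600e+10)^2 = 6.674e-11 * 4.720e+51 / 2.560e+20 = 1.231e+21

1.231e+21 N


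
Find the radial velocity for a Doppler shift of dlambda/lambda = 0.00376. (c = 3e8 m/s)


v = (dlambda/lambda) * c = 0.00376 * 3e8 = 1.128e+06

1.128e+06 m/s


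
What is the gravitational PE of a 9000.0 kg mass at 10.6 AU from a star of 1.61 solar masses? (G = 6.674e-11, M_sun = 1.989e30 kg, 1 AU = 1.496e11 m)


M = 1.61 * 1.989e30 kg = 3.20229e+30 kg; r = 10.6 AU * 1.496e11 m/AU = 1.58576e+12 m. U = -GM*m/r = -(6.674e-11 * 3.20229e+30 * 9000.0) / 1.58576e+12 = -1.213e+12

-1.213e+12 J


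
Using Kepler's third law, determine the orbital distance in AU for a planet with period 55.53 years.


a = P^(2/3) = 55.53^(2/3) = 14.5552

14.5552 AU


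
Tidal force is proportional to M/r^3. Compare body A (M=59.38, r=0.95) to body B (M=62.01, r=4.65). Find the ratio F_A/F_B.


Ratio = (M1/r1^3) / (M2/r2^3) = (59.38/0.95^3) / (62.01/4.65^3) = 112.2966

112.2966


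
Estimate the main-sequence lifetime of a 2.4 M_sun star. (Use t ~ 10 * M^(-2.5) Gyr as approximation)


t = 10 * M^(-2.5) = 10 * 2.4^(-2.5) = 1.1207

1.1207 Gyr


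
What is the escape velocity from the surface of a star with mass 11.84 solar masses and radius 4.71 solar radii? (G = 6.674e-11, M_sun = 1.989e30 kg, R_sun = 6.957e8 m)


M = 11.84 * 1.989e30 kg = 2.354976e+31 kg; R = 4.71 * 6.957e8 m = 3.276747e+09 m. v_esc = sqrt(2GM/R) = sqrt(2 * 6.674e-11 * 2.354976e+31 / 3.276747e+09) = 979444.6233

979444.6233 m/s


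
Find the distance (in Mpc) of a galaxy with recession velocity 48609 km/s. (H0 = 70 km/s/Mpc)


d = v / H0 = 48609 / 70 = 694.4143

694.4143 Mpc


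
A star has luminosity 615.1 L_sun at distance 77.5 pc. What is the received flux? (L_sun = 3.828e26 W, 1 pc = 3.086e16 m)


F = L / (4*pi*d^2) = 2.355e+29 / (4*pi*(2.392e+18)^2) = 3.276e-09

3.276e-09 W/m^2


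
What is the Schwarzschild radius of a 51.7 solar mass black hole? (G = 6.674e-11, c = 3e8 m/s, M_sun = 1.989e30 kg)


M = 51.7 * 1.989e30 kg = 1.028313e+32 kg. rs = 2GM/c^2 = 2 * 6.674e-11 * 1.028313e+32 / (3e8)^2 = 152510.2436

152510.2436 m


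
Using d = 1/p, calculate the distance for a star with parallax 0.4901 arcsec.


d = 1/p = 1/0.4901 = 2.0404

2.0404 pc


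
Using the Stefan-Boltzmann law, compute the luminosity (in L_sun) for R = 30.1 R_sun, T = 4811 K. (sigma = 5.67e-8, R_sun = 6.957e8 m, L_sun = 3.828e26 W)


R = 30.1 * 6.957e8 m = 2.094057e+10 m. L = 4*pi*R^2*sigma*T^4 = 4*pi*(2.094057e+10)^2 * 5.67e-8 * 4811^4 = 1.673830004e+29 W. L/L_sun = 1.673830004e+29 / 3.828e26 = 437.2597

437.2597 L_sun


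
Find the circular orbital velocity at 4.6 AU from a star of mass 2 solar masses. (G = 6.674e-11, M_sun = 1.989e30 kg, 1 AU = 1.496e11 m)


v = sqrt(GM/r) = sqrt(6.674e-11 * 3.978e+30 / 6.882e+11) = 19641.7771

19641.7771 m/s


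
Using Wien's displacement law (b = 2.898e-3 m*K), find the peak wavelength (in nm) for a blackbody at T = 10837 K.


lam_max = b / T = 2.898e-3 / 10837 = 2.674e-07 m = 267.4172 nm

267.4172 nm


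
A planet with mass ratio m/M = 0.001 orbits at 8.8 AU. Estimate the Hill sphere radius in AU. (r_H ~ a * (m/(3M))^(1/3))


r_H = a * (m/3M)^(1/3) = 8.8 * (0.001/3)^(1/3) = 0.6102

0.6102 AU


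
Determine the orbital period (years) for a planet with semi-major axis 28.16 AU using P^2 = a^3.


P = a^(3/2) = 28.16^1.5 = 149.4338

149.4338 years


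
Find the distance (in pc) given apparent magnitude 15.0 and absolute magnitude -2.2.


d = 10^((m - M + 5)/5) = 10^((15.0 - -2.2 + 5)/5) = 27542.287

27542.287 pc


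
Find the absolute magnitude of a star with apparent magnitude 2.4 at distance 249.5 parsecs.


M = m - 5*log10(d) + 5 = 2.4 - 5*log10(249.5) + 5 = -4.5854

-4.5854


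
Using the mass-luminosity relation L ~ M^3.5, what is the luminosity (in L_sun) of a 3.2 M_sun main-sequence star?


L/L_sun = (M/M_sun)^3.5 = 3.2^3.5 = 58.6172

58.6172 L_sun


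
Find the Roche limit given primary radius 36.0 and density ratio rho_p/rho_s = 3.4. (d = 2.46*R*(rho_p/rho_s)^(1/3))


d_Roche = 2.46 * 36.0 * 3.4^(1/3) = 133.1672

133.1672


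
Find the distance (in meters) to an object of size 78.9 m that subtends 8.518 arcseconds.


D = size / theta_rad, theta_rad = 8.518 * pi/(180*3600) = 4.130e-05, D = 1.911e+06

1.911e+06 m


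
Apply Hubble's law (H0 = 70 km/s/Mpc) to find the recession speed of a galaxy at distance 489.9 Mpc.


v = H0 * d = 70 * 489.9 = 34293.0

34293.0 km/s


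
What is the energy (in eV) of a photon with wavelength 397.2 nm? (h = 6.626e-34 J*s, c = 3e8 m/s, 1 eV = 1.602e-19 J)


E = hc/lambda = 6.626e-34 * 3e8 / 3.972e-07 = 5.005e-19 J = 3.1239 eV

3.1239 eV


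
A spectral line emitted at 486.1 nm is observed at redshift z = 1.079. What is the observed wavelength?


lam_obs = lam_emit * (1 + z) = 486.1 * (1 + 1.079) = 1010.6019

1010.6019 nm


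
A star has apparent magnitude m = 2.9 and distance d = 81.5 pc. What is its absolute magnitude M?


M = m - 5*log10(d) + 5 = 2.9 - 5*log10(81.5) + 5 = -1.6558

-1.6558


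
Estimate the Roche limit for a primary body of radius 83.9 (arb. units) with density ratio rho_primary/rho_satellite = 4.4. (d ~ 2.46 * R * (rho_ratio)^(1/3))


d_Roche = 2.46 * 83.9 * 4.4^(1/3) = 338.206

338.206


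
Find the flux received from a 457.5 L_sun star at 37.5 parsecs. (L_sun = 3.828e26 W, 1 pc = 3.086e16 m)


F = L / (4*pi*d^2) = 1.751e+29 / (4*pi*(1.157e+18)^2) = 1.041e-08

1.041e-08 W/m^2


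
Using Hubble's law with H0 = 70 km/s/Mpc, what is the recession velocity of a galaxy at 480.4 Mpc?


v = H0 * d = 70 * 480.4 = 33628.0

33628.0 km/s


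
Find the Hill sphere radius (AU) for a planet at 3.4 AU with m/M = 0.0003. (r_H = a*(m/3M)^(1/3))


r_H = a * (m/3M)^(1/3) = 3.4 * (0.0003/3)^(1/3) = 0.1578

0.1578 AU
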